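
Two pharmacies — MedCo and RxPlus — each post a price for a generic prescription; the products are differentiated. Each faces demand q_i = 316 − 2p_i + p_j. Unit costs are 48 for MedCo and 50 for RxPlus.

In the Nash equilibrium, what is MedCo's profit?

16056.32

MedCo's profit: π = (p_{MedCo} − 48)(316 − 2p_{MedCo} + p_{RxPlus}).
∂π/∂p_{MedCo} = 412 − 4p_{MedCo} + p_{RxPlus} = 0 ⇒ p_{MedCo} = 103 + 0.25p_{RxPlus}.
Similarly p_{RxPlus} = 104 + 0.25p_{MedCo}.
Plugging p_{RxPlus} into MedCo's best response: p_{MedCo} = 103 + 0.25(104 + 0.25p_{MedCo}) ⇒ 0.9375p_{MedCo} = 129, so p_{MedCo} = 137.6.
Then p_{RxPlus} = 104 + 0.25·137.6 = 138.4.
q_{MedCo} = 316 − 2·137.6 + 138.4 = 179.2.
Profit = (137.6 − 48)·179.2 = 16056.32.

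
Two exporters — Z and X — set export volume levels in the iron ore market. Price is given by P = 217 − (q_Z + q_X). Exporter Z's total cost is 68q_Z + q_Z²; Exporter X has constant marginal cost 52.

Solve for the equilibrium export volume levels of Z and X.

19, 73

Exporter Z's profit: π = q_Z(217 − (q_Z + q_X)) − 68q_Z − q_Z².
∂π/∂q_Z = 149 − 4q_Z − q_X = 0, so q_Z = 37.25 − 0.25q_X.
For X: ∂π/∂q_X = 165 − 2q_X − q_Z = 0 ⇒ q_X = 82.5 − 0.5q_Z.
Solving the two reaction functions simultaneously: (1 − (−0.25)(−0.5))q_Z = 37.25 − 0.25·82.5, so 0.875q_Z = 16.625 and q_Z = 19.
Then q_X = 82.5 − 0.5·19 = 73.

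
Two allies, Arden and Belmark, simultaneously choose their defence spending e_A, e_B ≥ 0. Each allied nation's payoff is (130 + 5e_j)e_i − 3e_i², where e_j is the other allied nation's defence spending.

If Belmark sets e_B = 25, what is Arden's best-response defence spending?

42.5

Arden's payoff is (130 + 5e_B)e_A − 3e_A².
∂π/∂e_A = 130 + 5e_B − 6e_A = 0, so e_A = 65/3 + (5/6)e_B.
At e_B = 25: e_A = 65/3 + (5/6)·25 = 42.5.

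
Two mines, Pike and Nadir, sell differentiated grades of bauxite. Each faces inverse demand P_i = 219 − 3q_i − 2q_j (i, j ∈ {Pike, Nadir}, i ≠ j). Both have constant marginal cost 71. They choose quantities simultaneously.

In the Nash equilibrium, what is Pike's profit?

1026.75

Mine Pike's profit: π = q_{Pike}(219 − 3q_{Pike} − 2q_{Nadir}) − 71q_{Pike}.
∂π/∂q_{Pike} = 148 − 6q_{Pike} − 2q_{Nadir} = 0 ⇒ q_{Pike} = 74/3 − (1/3)q_{Nadir}.
By symmetry q_{Nadir} = q_{Pike}; substituting into the reaction function, (4/3)q_{Pike} = 74/3 and q_{Pike} = 18.5.
P_{Pike} = 219 − 3·18.5 − 2·18.5 = 126.5.
Profit = (126.5 − 71)·18.5 = 1026.75.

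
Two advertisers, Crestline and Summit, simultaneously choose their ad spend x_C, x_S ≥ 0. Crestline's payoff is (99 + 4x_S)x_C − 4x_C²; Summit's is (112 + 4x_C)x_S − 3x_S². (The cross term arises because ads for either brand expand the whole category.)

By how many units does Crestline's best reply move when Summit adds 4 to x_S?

2

Expanding Crestline's payoff: 99x_C + 4x_Sx_C − 4x_C².
∂π/∂x_C = 99 + 4x_S − 8x_C = 0, so x_C = 12.375 + 0.5x_S.
The reaction-function slope is 0.5, so a 4-unit rise in x_S moves x_C by 0.5 × 4 = 2. Crestline's best response rises — the actions are strategic complements.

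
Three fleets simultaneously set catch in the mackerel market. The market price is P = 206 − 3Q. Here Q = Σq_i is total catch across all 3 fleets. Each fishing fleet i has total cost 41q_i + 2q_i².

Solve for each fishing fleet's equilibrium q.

A representative fishing fleet's profit is π_i = q_i(206 − 3Q) − 41q_i − 2q_i², with Q = q_i + Σ_{j≠i} q_j.
First-order condition: 165 − 10q_i − 3Σ_{j≠i} q_j = 0.
Imposing symmetry (q_j = q for all j) turns Σ_{j≠i} q_j into 2q, so 165 = 16q and q = 10.3125.

10.3125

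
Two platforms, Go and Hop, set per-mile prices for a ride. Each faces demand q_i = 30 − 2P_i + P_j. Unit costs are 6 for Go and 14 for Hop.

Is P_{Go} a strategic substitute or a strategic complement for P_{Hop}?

Go's profit: π = (P_{Go} − 6)(30 − 2P_{Go} + P_{Hop}).
∂π/∂P_{Go} = 42 − 4P_{Go} + P_{Hop} = 0 ⇒ P_{Go} = 10.5 + 0.25P_{Hop}.
The best-response slope dP_{Go}/dP_{Hop} = 0.25 > 0: the reaction function is upward-sloping, so the choices are strategic complements.

strategic complements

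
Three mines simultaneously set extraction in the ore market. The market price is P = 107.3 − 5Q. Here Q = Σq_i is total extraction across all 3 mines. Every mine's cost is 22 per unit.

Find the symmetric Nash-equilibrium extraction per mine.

4.265

A representative mine's profit is π_i = q_i(107.3 − 5Q) − 22q_i, with Q = q_i + Σ_{j≠i} q_j.
First-order condition: 85.3 − 10q_i − 5Σ_{j≠i} q_j = 0.
In a symmetric equilibrium every mine chooses the same q, so Σ_{j≠i} q_j = 2q. The condition becomes 85.3 − 20q = 0, giving q = 85.3/20 = 4.265.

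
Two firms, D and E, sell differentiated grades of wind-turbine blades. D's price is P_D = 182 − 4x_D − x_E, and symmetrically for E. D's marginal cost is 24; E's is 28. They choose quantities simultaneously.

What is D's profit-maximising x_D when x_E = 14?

Firm D's profit: π = x_D(182 − 4x_D − x_E) − 24x_D.
∂π/∂x_D = 158 − 8x_D − x_E = 0 ⇒ x_D = 19.75 − 0.125x_E.
At x_E = 14: x_D = 19.75 − 0.125·14 = 18.

18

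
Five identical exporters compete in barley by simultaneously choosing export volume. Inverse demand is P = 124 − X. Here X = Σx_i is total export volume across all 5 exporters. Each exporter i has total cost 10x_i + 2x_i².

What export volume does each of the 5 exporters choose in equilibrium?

11.4

A representative exporter's profit is π_i = x_i(124 − X) − 10x_i − 2x_i², with X = x_i + Σ_{j≠i} x_j.
First-order condition: 114 − 6x_i − Σ_{j≠i} x_j = 0.
Imposing symmetry (x_j = x for all j) turns Σ_{j≠i} x_j into 4x, so 114 = 10x and x = 11.4.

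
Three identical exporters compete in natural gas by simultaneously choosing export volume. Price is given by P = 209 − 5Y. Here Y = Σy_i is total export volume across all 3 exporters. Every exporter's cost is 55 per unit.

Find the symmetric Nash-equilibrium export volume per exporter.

7.7

A representative exporter's profit is π_i = y_i(209 − 5Y) − 55y_i, with Y = y_i + Σ_{j≠i} y_j.
First-order condition: 154 − 10y_i − 5Σ_{j≠i} y_j = 0.
Imposing symmetry (y_j = y for all j) turns Σ_{j≠i} y_j into 2y, so 154 = 20y and y = 7.7.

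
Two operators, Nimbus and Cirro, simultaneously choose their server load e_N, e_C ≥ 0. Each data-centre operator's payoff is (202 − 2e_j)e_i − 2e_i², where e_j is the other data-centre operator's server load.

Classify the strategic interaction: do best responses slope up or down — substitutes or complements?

Nimbus's payoff is (202 − 2e_C)e_N − 2e_N².
∂π/∂e_N = 202 − 2e_C − 4e_N = 0, so e_N = 50.5 − 0.5e_C.
The best-response slope de_N/de_C = −0.5 < 0: the reaction function is downward-sloping, so the choices are strategic substitutes.

strategic substitutes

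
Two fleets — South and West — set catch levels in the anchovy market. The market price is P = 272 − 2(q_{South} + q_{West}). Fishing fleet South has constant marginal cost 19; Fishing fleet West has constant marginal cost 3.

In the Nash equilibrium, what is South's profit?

Fishing fleet South's profit: π = q_{South}(272 − 2(q_{South} + q_{West})) − 19q_{South}.
∂π/∂q_{South} = 253 − 4q_{South} − 2q_{West} = 0, so q_{South} = 63.25 − 0.5q_{West}.
By the same steps for West: q_{West} = 67.25 − 0.5q_{South}.
Substituting the second reaction function into the first: q_{South} = 63.25 − 0.5(67.25 − 0.5q_{South}), which gives 0.75q_{South} = 29.625 ⇒ q_{South} = 39.5.
Then q_{West} = 67.25 − 0.5·39.5 = 47.5.
Price P = 272 − 2·87 = 98.
South's profit: (98 − 19)·39.5 = 3120.5.

3120.5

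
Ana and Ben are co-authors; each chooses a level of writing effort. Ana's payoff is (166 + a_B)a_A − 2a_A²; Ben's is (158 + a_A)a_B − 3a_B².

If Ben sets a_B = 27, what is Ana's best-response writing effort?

48.25

Expanding Ana's payoff: 166a_A + a_Ba_A − 2a_A².
∂π/∂a_A = 166 + a_B − 4a_A = 0, so a_A = 41.5 + 0.25a_B.
At a_B = 27: a_A = 41.5 + 0.25·27 = 48.25.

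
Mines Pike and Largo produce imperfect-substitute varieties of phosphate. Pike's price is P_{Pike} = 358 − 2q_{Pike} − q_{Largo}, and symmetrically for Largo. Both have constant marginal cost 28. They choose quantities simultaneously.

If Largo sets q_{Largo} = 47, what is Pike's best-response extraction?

Mine Pike's profit: π = q_{Pike}(358 − 2q_{Pike} − q_{Largo}) − 28q_{Pike}.
∂π/∂q_{Pike} = 330 − 4q_{Pike} − q_{Largo} = 0 ⇒ q_{Pike} = 82.5 − 0.25q_{Largo}.
At q_{Largo} = 47: q_{Pike} = 82.5 − 0.25·47 = 70.75.

70.75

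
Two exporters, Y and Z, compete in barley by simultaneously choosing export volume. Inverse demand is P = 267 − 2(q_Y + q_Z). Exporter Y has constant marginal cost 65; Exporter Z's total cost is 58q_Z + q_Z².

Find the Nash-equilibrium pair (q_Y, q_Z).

39.7, 21.6

Exporter Y's profit: π = q_Y(267 − 2(q_Y + q_Z)) − 65q_Y.
∂π/∂q_Y = 202 − 4q_Y − 2q_Z = 0, so q_Y = 50.5 − 0.5q_Z.
For Z: ∂π/∂q_Z = 209 − 6q_Z − 2q_Y = 0 ⇒ q_Z = 209/6 − (1/3)q_Y.
Plugging q_Z into Y's best response: q_Y = 50.5 − 0.5(209/6 − (1/3)q_Y) ⇒ (5/6)q_Y = 397/12, so q_Y = 39.7.
Then q_Z = 209/6 − (1/3)·39.7 = 21.6.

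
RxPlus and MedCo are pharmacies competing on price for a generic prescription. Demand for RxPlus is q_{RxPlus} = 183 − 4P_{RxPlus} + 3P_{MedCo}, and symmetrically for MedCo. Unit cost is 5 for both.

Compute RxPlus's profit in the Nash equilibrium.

5069.44

RxPlus's profit: π = (P_{RxPlus} − 5)(183 − 4P_{RxPlus} + 3P_{MedCo}).
∂π/∂P_{RxPlus} = 203 − 8P_{RxPlus} + 3P_{MedCo} = 0 ⇒ P_{RxPlus} = 25.375 + 0.375P_{MedCo}.
The game is symmetric, so in equilibrium P_{MedCo} = P_{RxPlus}: the reaction function gives 0.625P_{RxPlus} = 25.375, hence P_{RxPlus} = 40.6.
q_{RxPlus} = 183 − 4·40.6 + 3·40.6 = 142.4.
Profit = (40.6 − 5)·142.4 = 5069.44.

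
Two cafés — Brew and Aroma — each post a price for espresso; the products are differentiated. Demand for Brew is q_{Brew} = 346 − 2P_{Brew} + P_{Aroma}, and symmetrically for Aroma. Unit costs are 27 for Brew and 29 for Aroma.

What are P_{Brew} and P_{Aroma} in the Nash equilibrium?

Brew's profit: π = (P_{Brew} − 27)(346 − 2P_{Brew} + P_{Aroma}).
∂π/∂P_{Brew} = 400 − 4P_{Brew} + P_{Aroma} = 0 ⇒ P_{Brew} = 100 + 0.25P_{Aroma}.
Similarly P_{Aroma} = 101 + 0.25P_{Brew}.
Substituting the second reaction function into the first: P_{Brew} = 100 + 0.25(101 + 0.25P_{Brew}), which gives 0.9375P_{Brew} = 125.25 ⇒ P_{Brew} = 133.6.
Then P_{Aroma} = 101 + 0.25·133.6 = 134.4.

133.6, 134.4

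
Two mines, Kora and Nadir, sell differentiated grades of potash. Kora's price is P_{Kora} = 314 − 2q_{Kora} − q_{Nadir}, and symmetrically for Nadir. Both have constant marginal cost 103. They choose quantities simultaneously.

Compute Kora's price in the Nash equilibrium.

Mine Kora's profit: π = q_{Kora}(314 − 2q_{Kora} − q_{Nadir}) − 103q_{Kora}.
∂π/∂q_{Kora} = 211 − 4q_{Kora} − q_{Nadir} = 0 ⇒ q_{Kora} = 52.75 − 0.25q_{Nadir}.
The game is symmetric, so in equilibrium q_{Nadir} = q_{Kora}: the reaction function gives 1.25q_{Kora} = 52.75, hence q_{Kora} = 42.2.
P_{Kora} = 314 − 2·42.2 − 42.2 = 187.4.

187.4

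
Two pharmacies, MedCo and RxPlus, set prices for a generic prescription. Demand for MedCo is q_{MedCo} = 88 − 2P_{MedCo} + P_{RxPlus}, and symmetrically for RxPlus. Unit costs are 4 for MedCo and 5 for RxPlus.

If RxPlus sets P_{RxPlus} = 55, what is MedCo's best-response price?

MedCo's profit: π = (P_{MedCo} − 4)(88 − 2P_{MedCo} + P_{RxPlus}).
∂π/∂P_{MedCo} = 96 − 4P_{MedCo} + P_{RxPlus} = 0 ⇒ P_{MedCo} = 24 + 0.25P_{RxPlus}.
At P_{RxPlus} = 55: P_{MedCo} = 24 + 0.25·55 = 37.75.

37.75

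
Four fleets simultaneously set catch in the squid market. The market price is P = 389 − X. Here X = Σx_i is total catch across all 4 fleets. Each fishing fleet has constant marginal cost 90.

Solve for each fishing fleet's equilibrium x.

A representative fishing fleet's profit is π_i = x_i(389 − X) − 90x_i, with X = x_i + Σ_{j≠i} x_j.
First-order condition: 299 − 2x_i − Σ_{j≠i} x_j = 0.
With identical fishing fleets, set every x_j = x: then 299 − 2x − 3x = 0, i.e. x = 299/5 = 59.8.

59.8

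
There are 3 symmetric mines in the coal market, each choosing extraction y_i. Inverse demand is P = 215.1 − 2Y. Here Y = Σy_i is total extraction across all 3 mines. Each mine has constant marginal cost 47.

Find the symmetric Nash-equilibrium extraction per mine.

A representative mine's profit is π_i = y_i(215.1 − 2Y) − 47y_i, with Y = y_i + Σ_{j≠i} y_j.
First-order condition: 168.1 − 4y_i − 2Σ_{j≠i} y_j = 0.
Imposing symmetry (y_j = y for all j) turns Σ_{j≠i} y_j into 2y, so 168.1 = 8y and y = 21.0125.

21.0125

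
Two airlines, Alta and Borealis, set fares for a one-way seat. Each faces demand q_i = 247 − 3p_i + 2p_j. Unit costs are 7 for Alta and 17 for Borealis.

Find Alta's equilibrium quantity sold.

185.625

Alta's profit: π = (p_{Alta} − 7)(247 − 3p_{Alta} + 2p_{Borealis}).
∂π/∂p_{Alta} = 268 − 6p_{Alta} + 2p_{Borealis} = 0 ⇒ p_{Alta} = 134/3 + (1/3)p_{Borealis}.
Similarly p_{Borealis} = 149/3 + (1/3)p_{Alta}.
Substituting the second reaction function into the first: p_{Alta} = 134/3 + (1/3)(149/3 + (1/3)p_{Alta}), which gives (8/9)p_{Alta} = 551/9 ⇒ p_{Alta} = 68.875.
Then p_{Borealis} = 149/3 + (1/3)·68.875 = 72.625.
q_{Alta} = 247 − 3·68.875 + 2·72.625 = 185.625.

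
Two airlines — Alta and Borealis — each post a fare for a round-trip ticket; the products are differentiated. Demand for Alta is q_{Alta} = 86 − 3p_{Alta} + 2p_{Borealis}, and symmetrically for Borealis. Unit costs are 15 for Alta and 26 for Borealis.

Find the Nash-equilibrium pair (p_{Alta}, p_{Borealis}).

34.8125, 38.9375

Alta's profit: π = (p_{Alta} − 15)(86 − 3p_{Alta} + 2p_{Borealis}).
∂π/∂p_{Alta} = 131 − 6p_{Alta} + 2p_{Borealis} = 0 ⇒ p_{Alta} = 131/6 + (1/3)p_{Borealis}.
Similarly p_{Borealis} = 82/3 + (1/3)p_{Alta}.
Substituting the second reaction function into the first: p_{Alta} = 131/6 + (1/3)(82/3 + (1/3)p_{Alta}), which gives (8/9)p_{Alta} = 557/18 ⇒ p_{Alta} = 34.8125.
Then p_{Borealis} = 82/3 + (1/3)·34.8125 = 38.9375.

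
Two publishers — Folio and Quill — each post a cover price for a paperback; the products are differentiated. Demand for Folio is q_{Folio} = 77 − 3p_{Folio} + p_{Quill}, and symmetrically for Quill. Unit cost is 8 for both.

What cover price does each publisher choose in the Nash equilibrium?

20.2

Folio's profit: π = (p_{Folio} − 8)(77 − 3p_{Folio} + p_{Quill}).
∂π/∂p_{Folio} = 101 − 6p_{Folio} + p_{Quill} = 0 ⇒ p_{Folio} = 101/6 + (1/6)p_{Quill}.
Setting p_{Folio} = p_{Quill} in the reaction function: p_{Folio} = 101/6 + (1/6)p_{Folio}, so p_{Folio} = (101/6) / (5/6) = 20.2.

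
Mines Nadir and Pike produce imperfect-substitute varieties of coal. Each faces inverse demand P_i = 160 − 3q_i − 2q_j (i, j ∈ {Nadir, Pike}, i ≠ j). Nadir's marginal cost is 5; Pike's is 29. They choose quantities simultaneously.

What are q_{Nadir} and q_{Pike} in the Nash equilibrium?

20.875, 14.875

Mine Nadir's profit: π = q_{Nadir}(160 − 3q_{Nadir} − 2q_{Pike}) − 5q_{Nadir}.
∂π/∂q_{Nadir} = 155 − 6q_{Nadir} − 2q_{Pike} = 0 ⇒ q_{Nadir} = 155/6 − (1/3)q_{Pike}.
Similarly q_{Pike} = 131/6 − (1/3)q_{Nadir}.
Substituting the second reaction function into the first: q_{Nadir} = 155/6 − (1/3)(131/6 − (1/3)q_{Nadir}), which gives (8/9)q_{Nadir} = 167/9 ⇒ q_{Nadir} = 20.875.
Then q_{Pike} = 131/6 − (1/3)·20.875 = 14.875.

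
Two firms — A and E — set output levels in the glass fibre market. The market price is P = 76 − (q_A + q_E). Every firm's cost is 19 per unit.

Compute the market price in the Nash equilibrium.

Firm A's profit: π = q_A(76 − (q_A + q_E)) − 19q_A.
∂π/∂q_A = 57 − 2q_A − q_E = 0, so q_A = 28.5 − 0.5q_E.
Setting q_A = q_E in the reaction function: q_A = 28.5 − 0.5q_A, so q_A = 28.5 / 1.5 = 19.
Equilibrium price: P = 76 − 38 = 38.

38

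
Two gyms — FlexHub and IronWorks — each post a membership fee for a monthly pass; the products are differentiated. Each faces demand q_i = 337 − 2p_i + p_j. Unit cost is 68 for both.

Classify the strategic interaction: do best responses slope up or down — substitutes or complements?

FlexHub's profit: π = (p_{FlexHub} − 68)(337 − 2p_{FlexHub} + p_{IronWorks}).
∂π/∂p_{FlexHub} = 473 − 4p_{FlexHub} + p_{IronWorks} = 0 ⇒ p_{FlexHub} = 118.25 + 0.25p_{IronWorks}.
The best-response slope dp_{FlexHub}/dp_{IronWorks} = 0.25 > 0: the reaction function is upward-sloping, so the choices are strategic complements.

strategic complements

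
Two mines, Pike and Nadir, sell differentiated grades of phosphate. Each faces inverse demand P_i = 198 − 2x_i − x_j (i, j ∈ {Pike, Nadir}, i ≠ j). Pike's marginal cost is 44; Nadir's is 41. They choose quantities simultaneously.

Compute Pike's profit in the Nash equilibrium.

Mine Pike's profit: π = x_{Pike}(198 − 2x_{Pike} − x_{Nadir}) − 44x_{Pike}.
∂π/∂x_{Pike} = 154 − 4x_{Pike} − x_{Nadir} = 0 ⇒ x_{Pike} = 38.5 − 0.25x_{Nadir}.
Similarly x_{Nadir} = 39.25 − 0.25x_{Pike}.
Solving the two reaction functions simultaneously: (1 − (−0.25)(−0.25))x_{Pike} = 38.5 − 0.25·39.25, so 0.9375x_{Pike} = 28.6875 and x_{Pike} = 30.6.
Then x_{Nadir} = 39.25 − 0.25·30.6 = 31.6.
P_{Pike} = 198 − 2·30.6 − 31.6 = 105.2.
Profit = (105.2 − 44)·30.6 = 1872.72.

1872.72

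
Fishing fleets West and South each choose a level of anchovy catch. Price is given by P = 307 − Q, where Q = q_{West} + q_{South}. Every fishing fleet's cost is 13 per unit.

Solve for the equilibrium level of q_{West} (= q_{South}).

Fishing fleet West's profit: π = q_{West}(307 − (q_{West} + q_{South})) − 13q_{West}.
∂π/∂q_{West} = 294 − 2q_{West} − q_{South} = 0, so q_{West} = 147 − 0.5q_{South}.
The game is symmetric, so in equilibrium q_{South} = q_{West}: the reaction function gives 1.5q_{West} = 147, hence q_{West} = 98.

98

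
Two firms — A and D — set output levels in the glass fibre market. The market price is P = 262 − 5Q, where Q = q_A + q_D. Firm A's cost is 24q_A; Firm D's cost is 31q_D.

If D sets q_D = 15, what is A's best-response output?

16.3

Firm A's profit: π = q_A(262 − 5(q_A + q_D)) − 24q_A.
∂π/∂q_A = 238 − 10q_A − 5q_D = 0, so q_A = 23.8 − 0.5q_D.
At q_D = 15: q_A = 23.8 − 0.5·15 = 16.3.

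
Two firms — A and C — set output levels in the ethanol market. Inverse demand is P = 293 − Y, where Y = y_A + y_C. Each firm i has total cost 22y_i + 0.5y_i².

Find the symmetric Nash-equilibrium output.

67.75

Firm A's profit: π = y_A(293 − (y_A + y_C)) − 22y_A − 0.5y_A².
∂π/∂y_A = 271 − 3y_A − y_C = 0, so y_A = 271/3 − (1/3)y_C.
By symmetry y_C = y_A; substituting into the reaction function, (4/3)y_A = 271/3 and y_A = 67.75.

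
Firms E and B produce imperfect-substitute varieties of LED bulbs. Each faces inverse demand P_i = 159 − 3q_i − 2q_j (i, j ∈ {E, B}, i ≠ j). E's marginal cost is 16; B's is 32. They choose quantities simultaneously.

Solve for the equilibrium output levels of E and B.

Firm E's profit: π = q_E(159 − 3q_E − 2q_B) − 16q_E.
∂π/∂q_E = 143 − 6q_E − 2q_B = 0 ⇒ q_E = 143/6 − (1/3)q_B.
Similarly q_B = 127/6 − (1/3)q_E.
Substituting the second reaction function into the first: q_E = 143/6 − (1/3)(127/6 − (1/3)q_E), which gives (8/9)q_E = 151/9 ⇒ q_E = 18.875.
Then q_B = 127/6 − (1/3)·18.875 = 14.875.

18.875, 14.875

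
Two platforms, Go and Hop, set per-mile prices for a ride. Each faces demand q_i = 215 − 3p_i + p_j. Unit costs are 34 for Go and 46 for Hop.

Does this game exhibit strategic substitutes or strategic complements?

strategic complements

Go's profit: π = (p_{Go} − 34)(215 − 3p_{Go} + p_{Hop}).
∂π/∂p_{Go} = 317 − 6p_{Go} + p_{Hop} = 0 ⇒ p_{Go} = 317/6 + (1/6)p_{Hop}.
The best-response slope dp_{Go}/dp_{Hop} = 1/6 > 0: the reaction function is upward-sloping, so the choices are strategic complements.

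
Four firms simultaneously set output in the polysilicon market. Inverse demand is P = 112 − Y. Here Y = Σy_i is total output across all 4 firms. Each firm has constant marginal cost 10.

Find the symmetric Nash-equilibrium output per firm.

A representative firm's profit is π_i = y_i(112 − Y) − 10y_i, with Y = y_i + Σ_{j≠i} y_j.
First-order condition: 102 − 2y_i − Σ_{j≠i} y_j = 0.
In a symmetric equilibrium every firm chooses the same y, so Σ_{j≠i} y_j = 3y. The condition becomes 102 − 5y = 0, giving y = 102/5 = 20.4.

20.4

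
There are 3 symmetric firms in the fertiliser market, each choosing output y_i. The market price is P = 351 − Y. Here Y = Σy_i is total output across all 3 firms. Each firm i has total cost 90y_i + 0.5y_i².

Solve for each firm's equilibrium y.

52.2

A representative firm's profit is π_i = y_i(351 − Y) − 90y_i − 0.5y_i², with Y = y_i + Σ_{j≠i} y_j.
First-order condition: 261 − 3y_i − Σ_{j≠i} y_j = 0.
In a symmetric equilibrium every firm chooses the same y, so Σ_{j≠i} y_j = 2y. The condition becomes 261 − 5y = 0, giving y = 261/5 = 52.2.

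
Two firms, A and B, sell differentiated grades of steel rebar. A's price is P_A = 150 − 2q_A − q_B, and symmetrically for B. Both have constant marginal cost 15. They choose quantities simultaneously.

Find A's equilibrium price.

Firm A's profit: π = q_A(150 − 2q_A − q_B) − 15q_A.
∂π/∂q_A = 135 − 4q_A − q_B = 0 ⇒ q_A = 33.75 − 0.25q_B.
By symmetry q_B = q_A; substituting into the reaction function, 1.25q_A = 33.75 and q_A = 27.
P_A = 150 − 2·27 − 27 = 69.

69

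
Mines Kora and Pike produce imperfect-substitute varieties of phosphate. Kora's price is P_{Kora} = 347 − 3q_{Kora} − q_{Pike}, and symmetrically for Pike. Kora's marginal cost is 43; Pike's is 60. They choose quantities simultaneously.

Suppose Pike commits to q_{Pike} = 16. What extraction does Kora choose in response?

48

Mine Kora's profit: π = q_{Kora}(347 − 3q_{Kora} − q_{Pike}) − 43q_{Kora}.
∂π/∂q_{Kora} = 304 − 6q_{Kora} − q_{Pike} = 0 ⇒ q_{Kora} = 152/3 − (1/6)q_{Pike}.
At q_{Pike} = 16: q_{Kora} = 152/3 − (1/6)·16 = 48.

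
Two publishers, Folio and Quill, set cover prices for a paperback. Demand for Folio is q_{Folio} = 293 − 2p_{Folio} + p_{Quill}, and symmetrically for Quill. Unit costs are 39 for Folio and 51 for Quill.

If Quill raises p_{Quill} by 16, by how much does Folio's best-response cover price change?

4

Folio's profit: π = (p_{Folio} − 39)(293 − 2p_{Folio} + p_{Quill}).
∂π/∂p_{Folio} = 371 − 4p_{Folio} + p_{Quill} = 0 ⇒ p_{Folio} = 92.75 + 0.25p_{Quill}.
The reaction-function slope is 0.25, so a 16-unit rise in p_{Quill} moves p_{Folio} by 0.25 × 16 = 4. Folio's best response rises — the actions are strategic complements.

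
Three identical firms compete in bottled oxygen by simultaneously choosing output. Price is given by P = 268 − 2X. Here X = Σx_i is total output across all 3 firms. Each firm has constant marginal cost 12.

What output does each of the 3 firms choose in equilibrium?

A representative firm's profit is π_i = x_i(268 − 2X) − 12x_i, with X = x_i + Σ_{j≠i} x_j.
First-order condition: 256 − 4x_i − 2Σ_{j≠i} x_j = 0.
In a symmetric equilibrium every firm chooses the same x, so Σ_{j≠i} x_j = 2x. The condition becomes 256 − 8x = 0, giving x = 256/8 = 32.

32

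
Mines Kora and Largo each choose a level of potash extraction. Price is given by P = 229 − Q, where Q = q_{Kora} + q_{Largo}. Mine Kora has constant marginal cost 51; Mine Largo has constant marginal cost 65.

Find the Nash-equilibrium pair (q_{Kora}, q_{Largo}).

64, 50

Mine Kora's profit: π = q_{Kora}(229 − (q_{Kora} + q_{Largo})) − 51q_{Kora}.
∂π/∂q_{Kora} = 178 − 2q_{Kora} − q_{Largo} = 0, so q_{Kora} = 89 − 0.5q_{Largo}.
By the same steps for Largo: q_{Largo} = 82 − 0.5q_{Kora}.
Solving the two reaction functions simultaneously: (1 − (−0.5)(−0.5))q_{Kora} = 89 − 0.5·82, so 0.75q_{Kora} = 48 and q_{Kora} = 64.
Then q_{Largo} = 82 − 0.5·64 = 50.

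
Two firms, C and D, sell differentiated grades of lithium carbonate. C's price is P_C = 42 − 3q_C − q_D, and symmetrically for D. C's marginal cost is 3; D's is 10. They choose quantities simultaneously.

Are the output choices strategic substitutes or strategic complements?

strategic substitutes

Firm C's profit: π = q_C(42 − 3q_C − q_D) − 3q_C.
∂π/∂q_C = 39 − 6q_C − q_D = 0 ⇒ q_C = 6.5 − (1/6)q_D.
The best-response slope dq_C/dq_D = −1/6 < 0: the reaction function is downward-sloping, so the choices are strategic substitutes.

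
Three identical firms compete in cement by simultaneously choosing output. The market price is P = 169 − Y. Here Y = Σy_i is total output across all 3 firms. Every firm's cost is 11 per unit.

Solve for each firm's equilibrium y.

A representative firm's profit is π_i = y_i(169 − Y) − 11y_i, with Y = y_i + Σ_{j≠i} y_j.
First-order condition: 158 − 2y_i − Σ_{j≠i} y_j = 0.
In a symmetric equilibrium every firm chooses the same y, so Σ_{j≠i} y_j = 2y. The condition becomes 158 − 4y = 0, giving y = 158/4 = 39.5.

39.5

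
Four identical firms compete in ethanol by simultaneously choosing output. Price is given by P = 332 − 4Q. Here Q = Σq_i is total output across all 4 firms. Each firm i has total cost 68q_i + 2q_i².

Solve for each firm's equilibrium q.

A representative firm's profit is π_i = q_i(332 − 4Q) − 68q_i − 2q_i², with Q = q_i + Σ_{j≠i} q_j.
First-order condition: 264 − 12q_i − 4Σ_{j≠i} q_j = 0.
Imposing symmetry (q_j = q for all j) turns Σ_{j≠i} q_j into 3q, so 264 = 24q and q = 11.

11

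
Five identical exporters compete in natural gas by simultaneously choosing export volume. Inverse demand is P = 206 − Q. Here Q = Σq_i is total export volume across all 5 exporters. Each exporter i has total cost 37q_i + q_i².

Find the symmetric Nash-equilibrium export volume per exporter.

A representative exporter's profit is π_i = q_i(206 − Q) − 37q_i − q_i², with Q = q_i + Σ_{j≠i} q_j.
First-order condition: 169 − 4q_i − Σ_{j≠i} q_j = 0.
With identical exporters, set every q_j = q: then 169 − 4q − 4q = 0, i.e. q = 169/8 = 21.125.

21.125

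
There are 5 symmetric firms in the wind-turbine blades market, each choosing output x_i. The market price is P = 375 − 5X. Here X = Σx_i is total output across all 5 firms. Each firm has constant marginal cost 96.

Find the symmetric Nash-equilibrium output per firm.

9.3

A representative firm's profit is π_i = x_i(375 − 5X) − 96x_i, with X = x_i + Σ_{j≠i} x_j.
First-order condition: 279 − 10x_i − 5Σ_{j≠i} x_j = 0.
Imposing symmetry (x_j = x for all j) turns Σ_{j≠i} x_j into 4x, so 279 = 30x and x = 9.3.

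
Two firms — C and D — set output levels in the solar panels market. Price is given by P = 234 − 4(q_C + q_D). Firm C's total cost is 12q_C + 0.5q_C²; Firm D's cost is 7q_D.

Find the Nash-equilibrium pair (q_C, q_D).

Firm C's profit: π = q_C(234 − 4(q_C + q_D)) − 12q_C − 0.5q_C².
∂π/∂q_C = 222 − 9q_C − 4q_D = 0, so q_C = 74/3 − (4/9)q_D.
For D: ∂π/∂q_D = 227 − 8q_D − 4q_C = 0 ⇒ q_D = 28.375 − 0.5q_C.
Solving the two reaction functions simultaneously: (1 − (−4/9)(−0.5))q_C = 74/3 − (4/9)·28.375, so (7/9)q_C = 217/18 and q_C = 15.5.
Then q_D = 28.375 − 0.5·15.5 = 20.625.

15.5, 20.625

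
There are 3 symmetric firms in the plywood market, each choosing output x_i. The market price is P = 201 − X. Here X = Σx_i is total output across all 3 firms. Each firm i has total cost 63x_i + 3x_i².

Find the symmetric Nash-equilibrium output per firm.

13.8

A representative firm's profit is π_i = x_i(201 − X) − 63x_i − 3x_i², with X = x_i + Σ_{j≠i} x_j.
First-order condition: 138 − 8x_i − Σ_{j≠i} x_j = 0.
In a symmetric equilibrium every firm chooses the same x, so Σ_{j≠i} x_j = 2x. The condition becomes 138 − 10x = 0, giving x = 138/10 = 13.8.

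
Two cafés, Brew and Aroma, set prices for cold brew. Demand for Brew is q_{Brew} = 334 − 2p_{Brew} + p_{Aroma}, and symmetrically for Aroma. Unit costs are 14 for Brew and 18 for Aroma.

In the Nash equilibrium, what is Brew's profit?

Brew's profit: π = (p_{Brew} − 14)(334 − 2p_{Brew} + p_{Aroma}).
∂π/∂p_{Brew} = 362 − 4p_{Brew} + p_{Aroma} = 0 ⇒ p_{Brew} = 90.5 + 0.25p_{Aroma}.
Similarly p_{Aroma} = 92.5 + 0.25p_{Brew}.
Substituting the second reaction function into the first: p_{Brew} = 90.5 + 0.25(92.5 + 0.25p_{Brew}), which gives 0.9375p_{Brew} = 113.625 ⇒ p_{Brew} = 121.2.
Then p_{Aroma} = 92.5 + 0.25·121.2 = 122.8.
q_{Brew} = 334 − 2·121.2 + 122.8 = 214.4.
Profit = (121.2 − 14)·214.4 = 22983.68.

22983.68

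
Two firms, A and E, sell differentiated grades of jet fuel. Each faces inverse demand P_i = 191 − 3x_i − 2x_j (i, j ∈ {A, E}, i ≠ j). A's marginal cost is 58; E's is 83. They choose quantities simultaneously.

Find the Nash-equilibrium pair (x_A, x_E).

18.1875, 11.9375

Firm A's profit: π = x_A(191 − 3x_A − 2x_E) − 58x_A.
∂π/∂x_A = 133 − 6x_A − 2x_E = 0 ⇒ x_A = 133/6 − (1/3)x_E.
Similarly x_E = 18 − (1/3)x_A.
Plugging x_E into A's best response: x_A = 133/6 − (1/3)(18 − (1/3)x_A) ⇒ (8/9)x_A = 97/6, so x_A = 18.1875.
Then x_E = 18 − (1/3)·18.1875 = 11.9375.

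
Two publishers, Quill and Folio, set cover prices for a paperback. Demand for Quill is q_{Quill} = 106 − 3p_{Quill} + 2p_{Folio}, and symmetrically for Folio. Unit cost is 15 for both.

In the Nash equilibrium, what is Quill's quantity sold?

68.25

Quill's profit: π = (p_{Quill} − 15)(106 − 3p_{Quill} + 2p_{Folio}).
∂π/∂p_{Quill} = 151 − 6p_{Quill} + 2p_{Folio} = 0 ⇒ p_{Quill} = 151/6 + (1/3)p_{Folio}.
The game is symmetric, so in equilibrium p_{Folio} = p_{Quill}: the reaction function gives (2/3)p_{Quill} = 151/6, hence p_{Quill} = 37.75.
q_{Quill} = 106 − 3·37.75 + 2·37.75 = 68.25.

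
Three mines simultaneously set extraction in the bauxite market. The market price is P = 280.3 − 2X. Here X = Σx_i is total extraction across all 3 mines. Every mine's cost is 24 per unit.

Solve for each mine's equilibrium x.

A representative mine's profit is π_i = x_i(280.3 − 2X) − 24x_i, with X = x_i + Σ_{j≠i} x_j.
First-order condition: 256.3 − 4x_i − 2Σ_{j≠i} x_j = 0.
Imposing symmetry (x_j = x for all j) turns Σ_{j≠i} x_j into 2x, so 256.3 = 8x and x = 32.0375.

32.0375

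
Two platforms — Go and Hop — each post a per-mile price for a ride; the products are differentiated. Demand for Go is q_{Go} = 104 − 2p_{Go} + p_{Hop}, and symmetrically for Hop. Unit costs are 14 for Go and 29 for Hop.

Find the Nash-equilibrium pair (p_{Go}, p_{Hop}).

Go's profit: π = (p_{Go} − 14)(104 − 2p_{Go} + p_{Hop}).
∂π/∂p_{Go} = 132 − 4p_{Go} + p_{Hop} = 0 ⇒ p_{Go} = 33 + 0.25p_{Hop}.
Similarly p_{Hop} = 40.5 + 0.25p_{Go}.
Plugging p_{Hop} into Go's best response: p_{Go} = 33 + 0.25(40.5 + 0.25p_{Go}) ⇒ 0.9375p_{Go} = 43.125, so p_{Go} = 46.
Then p_{Hop} = 40.5 + 0.25·46 = 52.

46, 52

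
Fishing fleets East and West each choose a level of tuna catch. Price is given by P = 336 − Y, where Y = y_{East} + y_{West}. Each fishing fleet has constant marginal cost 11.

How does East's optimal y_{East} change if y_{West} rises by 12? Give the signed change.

-6

Fishing fleet East's profit: π = y_{East}(336 − (y_{East} + y_{West})) − 11y_{East}.
∂π/∂y_{East} = 325 − 2y_{East} − y_{West} = 0, so y_{East} = 162.5 − 0.5y_{West}.
The reaction-function slope is −0.5, so a 12-unit rise in y_{West} moves y_{East} by −0.5 × 12 = −6. East's best response falls — the actions are strategic substitutes.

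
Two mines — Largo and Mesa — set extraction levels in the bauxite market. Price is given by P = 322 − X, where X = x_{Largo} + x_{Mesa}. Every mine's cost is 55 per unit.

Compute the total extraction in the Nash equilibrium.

Mine Largo's profit: π = x_{Largo}(322 − (x_{Largo} + x_{Mesa})) − 55x_{Largo}.
∂π/∂x_{Largo} = 267 − 2x_{Largo} − x_{Mesa} = 0, so x_{Largo} = 133.5 − 0.5x_{Mesa}.
The game is symmetric, so in equilibrium x_{Mesa} = x_{Largo}: the reaction function gives 1.5x_{Largo} = 133.5, hence x_{Largo} = 89.
Total extraction: 89 + 89 = 178.

178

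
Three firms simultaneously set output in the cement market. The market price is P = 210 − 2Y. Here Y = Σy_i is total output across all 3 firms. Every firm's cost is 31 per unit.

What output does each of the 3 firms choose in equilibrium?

22.375

A representative firm's profit is π_i = y_i(210 − 2Y) − 31y_i, with Y = y_i + Σ_{j≠i} y_j.
First-order condition: 179 − 4y_i − 2Σ_{j≠i} y_j = 0.
Imposing symmetry (y_j = y for all j) turns Σ_{j≠i} y_j into 2y, so 179 = 8y and y = 22.375.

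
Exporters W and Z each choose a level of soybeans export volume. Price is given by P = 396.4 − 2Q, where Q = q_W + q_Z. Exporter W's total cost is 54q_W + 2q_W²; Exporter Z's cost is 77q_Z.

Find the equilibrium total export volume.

Exporter W's profit: π = q_W(396.4 − 2(q_W + q_Z)) − 54q_W − 2q_W².
∂π/∂q_W = 342.4 − 8q_W − 2q_Z = 0, so q_W = 42.8 − 0.25q_Z.
For Z: ∂π/∂q_Z = 319.4 − 4q_Z − 2q_W = 0 ⇒ q_Z = 79.85 − 0.5q_W.
Plugging q_Z into W's best response: q_W = 42.8 − 0.25(79.85 − 0.5q_W) ⇒ 0.875q_W = 22.8375, so q_W = 26.1.
Then q_Z = 79.85 − 0.5·26.1 = 66.8.
Total export volume: 26.1 + 66.8 = 92.9.

92.9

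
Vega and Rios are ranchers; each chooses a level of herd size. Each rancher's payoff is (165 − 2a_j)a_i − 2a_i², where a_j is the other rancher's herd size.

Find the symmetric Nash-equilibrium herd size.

Vega's payoff is (165 − 2a_R)a_V − 2a_V².
∂π/∂a_V = 165 − 2a_R − 4a_V = 0, so a_V = 41.25 − 0.5a_R.
By symmetry a_R = a_V; substituting into the reaction function, 1.5a_V = 41.25 and a_V = 27.5.

27.5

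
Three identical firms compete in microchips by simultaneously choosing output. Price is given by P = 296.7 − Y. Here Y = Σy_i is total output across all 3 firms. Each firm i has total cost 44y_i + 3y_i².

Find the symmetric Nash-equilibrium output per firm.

A representative firm's profit is π_i = y_i(296.7 − Y) − 44y_i − 3y_i², with Y = y_i + Σ_{j≠i} y_j.
First-order condition: 252.7 − 8y_i − Σ_{j≠i} y_j = 0.
With identical firms, set every y_j = y: then 252.7 − 8y − 2y = 0, i.e. y = 252.7/10 = 25.27.

25.27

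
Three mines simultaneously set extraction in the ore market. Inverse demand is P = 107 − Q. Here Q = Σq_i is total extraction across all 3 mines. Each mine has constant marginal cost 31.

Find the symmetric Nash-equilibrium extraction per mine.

A representative mine's profit is π_i = q_i(107 − Q) − 31q_i, with Q = q_i + Σ_{j≠i} q_j.
First-order condition: 76 − 2q_i − Σ_{j≠i} q_j = 0.
In a symmetric equilibrium every mine chooses the same q, so Σ_{j≠i} q_j = 2q. The condition becomes 76 − 4q = 0, giving q = 76/4 = 19.

19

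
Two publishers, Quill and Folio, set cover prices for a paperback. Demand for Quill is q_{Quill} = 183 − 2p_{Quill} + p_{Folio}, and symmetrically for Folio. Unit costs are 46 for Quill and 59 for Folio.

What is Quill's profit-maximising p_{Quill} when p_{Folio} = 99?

Quill's profit: π = (p_{Quill} − 46)(183 − 2p_{Quill} + p_{Folio}).
∂π/∂p_{Quill} = 275 − 4p_{Quill} + p_{Folio} = 0 ⇒ p_{Quill} = 68.75 + 0.25p_{Folio}.
At p_{Folio} = 99: p_{Quill} = 68.75 + 0.25·99 = 93.5.

93.5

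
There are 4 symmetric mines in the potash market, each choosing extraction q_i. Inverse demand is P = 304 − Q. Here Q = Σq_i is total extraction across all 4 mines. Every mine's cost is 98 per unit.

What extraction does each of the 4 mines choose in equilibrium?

A representative mine's profit is π_i = q_i(304 − Q) − 98q_i, with Q = q_i + Σ_{j≠i} q_j.
First-order condition: 206 − 2q_i − Σ_{j≠i} q_j = 0.
In a symmetric equilibrium every mine chooses the same q, so Σ_{j≠i} q_j = 3q. The condition becomes 206 − 5q = 0, giving q = 206/5 = 41.2.

41.2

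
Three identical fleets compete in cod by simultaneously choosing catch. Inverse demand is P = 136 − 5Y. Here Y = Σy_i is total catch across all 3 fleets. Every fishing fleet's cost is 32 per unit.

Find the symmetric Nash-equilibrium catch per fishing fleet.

A representative fishing fleet's profit is π_i = y_i(136 − 5Y) − 32y_i, with Y = y_i + Σ_{j≠i} y_j.
First-order condition: 104 − 10y_i − 5Σ_{j≠i} y_j = 0.
In a symmetric equilibrium every fishing fleet chooses the same y, so Σ_{j≠i} y_j = 2y. The condition becomes 104 − 20y = 0, giving y = 104/20 = 5.2.

5.2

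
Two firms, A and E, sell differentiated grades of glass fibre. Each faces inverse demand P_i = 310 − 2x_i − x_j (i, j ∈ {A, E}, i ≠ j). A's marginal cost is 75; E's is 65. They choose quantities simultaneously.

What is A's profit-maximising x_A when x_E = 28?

51.75

Firm A's profit: π = x_A(310 − 2x_A − x_E) − 75x_A.
∂π/∂x_A = 235 − 4x_A − x_E = 0 ⇒ x_A = 58.75 − 0.25x_E.
At x_E = 28: x_A = 58.75 − 0.25·28 = 51.75.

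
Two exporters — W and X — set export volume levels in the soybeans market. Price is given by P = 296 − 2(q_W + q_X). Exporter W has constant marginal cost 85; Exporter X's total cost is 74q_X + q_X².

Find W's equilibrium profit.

Exporter W's profit: π = q_W(296 − 2(q_W + q_X)) − 85q_W.
∂π/∂q_W = 211 − 4q_W − 2q_X = 0, so q_W = 52.75 − 0.5q_X.
For X: ∂π/∂q_X = 222 − 6q_X − 2q_W = 0 ⇒ q_X = 37 − (1/3)q_W.
Solving the two reaction functions simultaneously: (1 − (−0.5)(−1/3))q_W = 52.75 − 0.5·37, so (5/6)q_W = 34.25 and q_W = 41.1.
Then q_X = 37 − (1/3)·41.1 = 23.3.
Price P = 296 − 2·64.4 = 167.2.
W's profit: (167.2 − 85)·41.1 = 3378.42.

3378.42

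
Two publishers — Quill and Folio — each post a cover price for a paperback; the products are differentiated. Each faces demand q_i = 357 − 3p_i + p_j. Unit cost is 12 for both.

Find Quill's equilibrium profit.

13306.68

Quill's profit: π = (p_{Quill} − 12)(357 − 3p_{Quill} + p_{Folio}).
∂π/∂p_{Quill} = 393 − 6p_{Quill} + p_{Folio} = 0 ⇒ p_{Quill} = 65.5 + (1/6)p_{Folio}.
By symmetry p_{Folio} = p_{Quill}; substituting into the reaction function, (5/6)p_{Quill} = 65.5 and p_{Quill} = 78.6.
q_{Quill} = 357 − 3·78.6 + 78.6 = 199.8.
Profit = (78.6 − 12)·199.8 = 13306.68.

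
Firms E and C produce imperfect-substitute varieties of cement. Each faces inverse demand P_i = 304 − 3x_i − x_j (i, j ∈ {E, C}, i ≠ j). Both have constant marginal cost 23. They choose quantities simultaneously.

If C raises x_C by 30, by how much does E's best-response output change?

-5

Firm E's profit: π = x_E(304 − 3x_E − x_C) − 23x_E.
∂π/∂x_E = 281 − 6x_E − x_C = 0 ⇒ x_E = 281/6 − (1/6)x_C.
The reaction-function slope is −1/6, so a 30-unit rise in x_C moves x_E by −1/6 × 30 = −5. E's best response falls — the actions are strategic substitutes.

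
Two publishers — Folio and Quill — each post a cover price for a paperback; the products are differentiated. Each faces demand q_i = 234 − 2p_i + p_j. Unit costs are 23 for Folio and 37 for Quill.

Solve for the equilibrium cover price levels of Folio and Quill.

95.2, 100.8

Folio's profit: π = (p_{Folio} − 23)(234 − 2p_{Folio} + p_{Quill}).
∂π/∂p_{Folio} = 280 − 4p_{Folio} + p_{Quill} = 0 ⇒ p_{Folio} = 70 + 0.25p_{Quill}.
Similarly p_{Quill} = 77 + 0.25p_{Folio}.
Substituting the second reaction function into the first: p_{Folio} = 70 + 0.25(77 + 0.25p_{Folio}), which gives 0.9375p_{Folio} = 89.25 ⇒ p_{Folio} = 95.2.
Then p_{Quill} = 77 + 0.25·95.2 = 100.8.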